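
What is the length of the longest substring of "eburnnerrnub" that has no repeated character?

add e: [e] len 1
add b: [e, b] len 2
add u: [e, b, u] len 3
add r: [e, b, u, r] len 4
add n: [e, b, u, r, n] len 5
add n (repeat n, move left end past it): [n] len 1
add e: [n, e] len 2
add r: [n, e, r] len 3
add r (repeat r, move left end past it): [r] len 1
add n: [r, n] len 2
add u: [r, n, u] len 3
add b: [r, n, u, b] len 4
Longest all-distinct length: 5.

5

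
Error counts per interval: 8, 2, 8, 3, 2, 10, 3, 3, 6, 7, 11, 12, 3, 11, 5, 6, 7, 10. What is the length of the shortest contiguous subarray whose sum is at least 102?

add 8: running sum 8 < 102
add 2: running sum 10 < 102
add 8: running sum 18 < 102
add 3: running sum 21 < 102
add 2: running sum 23 < 102
add 10: running sum 33 < 102
add 3: running sum 36 < 102
add 3: running sum 39 < 102
add 6: running sum 45 < 102
add 7: running sum 52 < 102
add 11: running sum 63 < 102
add 12: running sum 75 < 102
add 3: running sum 78 < 102
add 11: running sum 89 < 102
add 5: running sum 94 < 102
add 6: running sum 100 < 102
add 7: shortest ending here [8, 2, 8, 3, 2, 10, 3, 3, 6, 7, 11, 12, 3, 11, 5, 6, 7] sum 107, len 17
add 10: shortest ending here [8, 3, 2, 10, 3, 3, 6, 7, 11, 12, 3, 11, 5, 6, 7, 10] sum 107, len 16
Shortest qualifying length: 16.

16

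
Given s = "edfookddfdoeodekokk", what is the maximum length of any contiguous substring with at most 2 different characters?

4

add e: window [e] (1 distinct), len 1
add d: window [e, d] (2 distinct), len 2
add f: window [d, f] (2 distinct), len 2
add o: window [f, o] (2 distinct), len 2
add o: window [f, o, o] (2 distinct), len 3
add k: window [o, o, k] (2 distinct), len 3
add d: window [k, d] (2 distinct), len 2
add d: window [k, d, d] (2 distinct), len 3
add f: window [d, d, f] (2 distinct), len 3
add d: window [d, d, f, d] (2 distinct), len 4
add o: window [d, o] (2 distinct), len 2
add e: window [o, e] (2 distinct), len 2
add o: window [o, e, o] (2 distinct), len 3
add d: window [o, d] (2 distinct), len 2
add e: window [d, e] (2 distinct), len 2
add k: window [e, k] (2 distinct), len 2
add o: window [k, o] (2 distinct), len 2
add k: window [k, o, k] (2 distinct), len 3
add k: window [k, o, k, k] (2 distinct), len 4
Longest length with ≤2 distinct: 4.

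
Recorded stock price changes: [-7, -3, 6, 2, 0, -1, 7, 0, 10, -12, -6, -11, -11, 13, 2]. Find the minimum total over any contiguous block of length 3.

Each size-3 window and its sum:
-7 -3 6 → sum -4
-3 6 2 → sum 5
6 2 0 → sum 8
2 0 -1 → sum 1
0 -1 7 → sum 6
-1 7 0 → sum 6
7 0 10 → sum 17
0 10 -12 → sum -2
10 -12 -6 → sum -8
-12 -6 -11 → sum -29
-6 -11 -11 → sum -28
-11 -11 13 → sum -9
-11 13 2 → sum 4
Minimum of these is -29.

-29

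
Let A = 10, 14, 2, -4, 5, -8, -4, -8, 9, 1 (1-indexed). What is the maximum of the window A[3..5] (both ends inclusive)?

5

Elements at indices 3..5: 2, -4, 5
max(2, -4, 5) = 5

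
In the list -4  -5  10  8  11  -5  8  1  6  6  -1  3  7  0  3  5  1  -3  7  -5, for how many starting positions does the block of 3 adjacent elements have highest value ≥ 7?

-4 -5 10 → max 10  ≥ 7 ✓
-5 10 8 → max 10  ≥ 7 ✓
10 8 11 → max 11  ≥ 7 ✓
8 11 -5 → max 11  ≥ 7 ✓
11 -5 8 → max 11  ≥ 7 ✓
-5 8 1 → max 8  ≥ 7 ✓
8 1 6 → max 8  ≥ 7 ✓
1 6 6 → max 6
6 6 -1 → max 6
6 -1 3 → max 6
-1 3 7 → max 7  ≥ 7 ✓
3 7 0 → max 7  ≥ 7 ✓
7 0 3 → max 7  ≥ 7 ✓
0 3 5 → max 5
3 5 1 → max 5
5 1 -3 → max 5
1 -3 7 → max 7  ≥ 7 ✓
-3 7 -5 → max 7  ≥ 7 ✓
12 windows satisfy the condition.

12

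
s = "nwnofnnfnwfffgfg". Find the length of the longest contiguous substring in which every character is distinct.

4

[n] len 1
[n, w] len 2
[w, n] len 2
[w, n, o] len 3
[w, n, o, f] len 4
[o, f, n] len 3
[n] len 1
[n, f] len 2
[f, n] len 2
[f, n, w] len 3
[n, w, f] len 3
[f] len 1
[f] len 1
[f, g] len 2
[g, f] len 2
[f, g] len 2
Longest all-distinct length: 4.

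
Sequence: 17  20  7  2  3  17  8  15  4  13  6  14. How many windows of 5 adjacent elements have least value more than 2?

4

[17, 20, 7, 2, 3] → min 2
[20, 7, 2, 3, 17] → min 2
[7, 2, 3, 17, 8] → min 2
[2, 3, 17, 8, 15] → min 2
[3, 17, 8, 15, 4] → min 3  > 2 ✓
[17, 8, 15, 4, 13] → min 4  > 2 ✓
[8, 15, 4, 13, 6] → min 4  > 2 ✓
[15, 4, 13, 6, 14] → min 4  > 2 ✓
4 windows satisfy the condition.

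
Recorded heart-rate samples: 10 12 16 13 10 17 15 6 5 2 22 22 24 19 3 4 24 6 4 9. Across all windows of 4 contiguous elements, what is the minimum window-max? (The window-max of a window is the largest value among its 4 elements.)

Window maxs for each of the 17 positions:
(10, 12, 16, 13) → max 16
(12, 16, 13, 10) → max 16
(16, 13, 10, 17) → max 17
(13, 10, 17, 15) → max 17
(10, 17, 15, 6) → max 17
(17, 15, 6, 5) → max 17
(15, 6, 5, 2) → max 15
(6, 5, 2, 22) → max 22
(5, 2, 22, 22) → max 22
(2, 22, 22, 24) → max 24
(22, 22, 24, 19) → max 24
(22, 24, 19, 3) → max 24
(24, 19, 3, 4) → max 24
(19, 3, 4, 24) → max 24
(3, 4, 24, 6) → max 24
(4, 24, 6, 4) → max 24
(24, 6, 4, 9) → max 24
Minimum of these is 15.

15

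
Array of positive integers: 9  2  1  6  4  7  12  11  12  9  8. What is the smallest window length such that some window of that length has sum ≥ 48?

5

add 9: running sum 9 < 48
add 2: running sum 11 < 48
add 1: running sum 12 < 48
add 6: running sum 18 < 48
add 4: running sum 22 < 48
add 7: running sum 29 < 48
add 12: running sum 41 < 48
add 11: shortest ending here [9, 2, 1, 6, 4, 7, 12, 11] sum 52, len 8
add 12: shortest ending here [6, 4, 7, 12, 11, 12] sum 52, len 6
add 9: shortest ending here [7, 12, 11, 12, 9] sum 51, len 5
add 8: shortest ending here [12, 11, 12, 9, 8] sum 52, len 5
Shortest qualifying length: 5.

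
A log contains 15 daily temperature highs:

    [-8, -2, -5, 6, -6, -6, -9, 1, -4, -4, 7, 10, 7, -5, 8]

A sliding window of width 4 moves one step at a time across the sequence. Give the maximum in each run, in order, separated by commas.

(-8, -2, -5, 6) → max 6
(-2, -5, 6, -6) → max 6
(-5, 6, -6, -6) → max 6
(6, -6, -6, -9) → max 6
(-6, -6, -9, 1) → max 1
(-6, -9, 1, -4) → max 1
(-9, 1, -4, -4) → max 1
(1, -4, -4, 7) → max 7
(-4, -4, 7, 10) → max 10
(-4, 7, 10, 7) → max 10
(7, 10, 7, -5) → max 10
(10, 7, -5, 8) → max 10

6, 6, 6, 6, 1, 1, 1, 7, 10, 10, 10, 10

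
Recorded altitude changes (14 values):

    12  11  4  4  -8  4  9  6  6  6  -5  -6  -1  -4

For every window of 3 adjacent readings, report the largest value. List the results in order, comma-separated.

12, 11, 4, 4, 9, 9, 9, 6, 6, 6, -1, -1

[12, 11, 4] → max 12
[11, 4, 4] → max 11
[4, 4, -8] → max 4
[4, -8, 4] → max 4
[-8, 4, 9] → max 9
[4, 9, 6] → max 9
[9, 6, 6] → max 9
[6, 6, 6] → max 6
[6, 6, -5] → max 6
[6, -5, -6] → max 6
[-5, -6, -1] → max -1
[-6, -1, -4] → max -1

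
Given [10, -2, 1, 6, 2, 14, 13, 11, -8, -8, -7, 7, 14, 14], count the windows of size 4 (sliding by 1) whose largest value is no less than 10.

(10, -2, 1, 6) → max 10  ≥ 10 ✓
(-2, 1, 6, 2) → max 6
(1, 6, 2, 14) → max 14  ≥ 10 ✓
(6, 2, 14, 13) → max 14  ≥ 10 ✓
(2, 14, 13, 11) → max 14  ≥ 10 ✓
(14, 13, 11, -8) → max 14  ≥ 10 ✓
(13, 11, -8, -8) → max 13  ≥ 10 ✓
(11, -8, -8, -7) → max 11  ≥ 10 ✓
(-8, -8, -7, 7) → max 7
(-8, -7, 7, 14) → max 14  ≥ 10 ✓
(-7, 7, 14, 14) → max 14  ≥ 10 ✓
9 windows satisfy the condition.

9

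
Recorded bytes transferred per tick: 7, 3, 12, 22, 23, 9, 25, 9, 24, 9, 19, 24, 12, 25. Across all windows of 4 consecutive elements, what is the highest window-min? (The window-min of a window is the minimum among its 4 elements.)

12

[7, 3, 12, 22] → min 3
[3, 12, 22, 23] → min 3
[12, 22, 23, 9] → min 9
[22, 23, 9, 25] → min 9
[23, 9, 25, 9] → min 9
[9, 25, 9, 24] → min 9
[25, 9, 24, 9] → min 9
[9, 24, 9, 19] → min 9
[24, 9, 19, 24] → min 9
[9, 19, 24, 12] → min 9
[19, 24, 12, 25] → min 12
Highest of these is 12.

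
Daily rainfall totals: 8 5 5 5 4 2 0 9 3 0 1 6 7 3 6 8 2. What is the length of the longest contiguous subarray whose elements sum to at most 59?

Extend to the right; shrink from the left whenever the sum exceeds 59:
→ 8: sum 8, len 1
→ 5: sum 13, len 2
→ 5: sum 18, len 3
→ 5: sum 23, len 4
→ 4: sum 27, len 5
→ 2: sum 29, len 6
→ 0: sum 29, len 7
→ 9: sum 38, len 8
→ 3: sum 41, len 9
→ 0: sum 41, len 10
→ 1: sum 42, len 11
→ 6: sum 48, len 12
→ 7: sum 55, len 13
→ 3: sum 58, len 14
→ 6 (dropped 8): sum 56, len 14
→ 8 (dropped 5): sum 59, len 14
→ 2 (dropped 5): sum 56, len 14
Longest length seen: 14.

14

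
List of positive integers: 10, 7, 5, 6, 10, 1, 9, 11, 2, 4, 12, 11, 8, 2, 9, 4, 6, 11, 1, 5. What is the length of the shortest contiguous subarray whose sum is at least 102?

15

add 10: running sum 10 < 102
add 7: running sum 17 < 102
add 5: running sum 22 < 102
add 6: running sum 28 < 102
add 10: running sum 38 < 102
add 1: running sum 39 < 102
add 9: running sum 48 < 102
add 11: running sum 59 < 102
add 2: running sum 61 < 102
add 4: running sum 65 < 102
add 12: running sum 77 < 102
add 11: running sum 88 < 102
add 8: running sum 96 < 102
add 2: running sum 98 < 102
add 9: shortest ending here [10, 7, 5, 6, 10, 1, 9, 11, 2, 4, 12, 11, 8, 2, 9] sum 107, len 15
add 4: shortest ending here [10, 7, 5, 6, 10, 1, 9, 11, 2, 4, 12, 11, 8, 2, 9, 4] sum 111, len 16
add 6: shortest ending here [7, 5, 6, 10, 1, 9, 11, 2, 4, 12, 11, 8, 2, 9, 4, 6] sum 107, len 16
add 11: shortest ending here [6, 10, 1, 9, 11, 2, 4, 12, 11, 8, 2, 9, 4, 6, 11] sum 106, len 15
add 1: shortest ending here [6, 10, 1, 9, 11, 2, 4, 12, 11, 8, 2, 9, 4, 6, 11, 1] sum 107, len 16
add 5: shortest ending here [10, 1, 9, 11, 2, 4, 12, 11, 8, 2, 9, 4, 6, 11, 1, 5] sum 106, len 16
Shortest qualifying length: 15.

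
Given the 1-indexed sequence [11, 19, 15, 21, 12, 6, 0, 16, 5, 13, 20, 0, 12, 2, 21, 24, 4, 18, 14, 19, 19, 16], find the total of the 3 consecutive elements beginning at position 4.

39

Elements at indices 4..6: 21, 12, 6
sum(21, 12, 6) = 39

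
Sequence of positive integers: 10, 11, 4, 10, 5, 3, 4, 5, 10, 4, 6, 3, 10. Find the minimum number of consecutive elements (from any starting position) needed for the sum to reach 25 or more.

3

Extend right; whenever the sum reaches 25, record the length and shrink from the left:
add 10: running sum 10 < 25
add 11: running sum 21 < 25
add 4: shortest ending here [10, 11, 4] sum 25, len 3
add 10: shortest ending here [11, 4, 10] sum 25, len 3
add 5: shortest ending here [11, 4, 10, 5] sum 30, len 4
add 3: shortest ending here [11, 4, 10, 5, 3] sum 33, len 5
add 4: shortest ending here [4, 10, 5, 3, 4] sum 26, len 5
add 5: shortest ending here [10, 5, 3, 4, 5] sum 27, len 5
add 10: shortest ending here [5, 3, 4, 5, 10] sum 27, len 5
add 4: shortest ending here [3, 4, 5, 10, 4] sum 26, len 5
add 6: shortest ending here [5, 10, 4, 6] sum 25, len 4
add 3: shortest ending here [5, 10, 4, 6, 3] sum 28, len 5
add 10: shortest ending here [10, 4, 6, 3, 10] sum 33, len 5
Shortest qualifying length: 3.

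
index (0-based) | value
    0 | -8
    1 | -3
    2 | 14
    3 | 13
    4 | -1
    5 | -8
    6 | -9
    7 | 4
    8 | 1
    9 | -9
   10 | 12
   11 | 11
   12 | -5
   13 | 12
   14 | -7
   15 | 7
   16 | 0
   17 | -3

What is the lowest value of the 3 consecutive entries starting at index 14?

Elements at indices 14..16: -7, 7, 0
min(-7, 7, 0) = -7

-7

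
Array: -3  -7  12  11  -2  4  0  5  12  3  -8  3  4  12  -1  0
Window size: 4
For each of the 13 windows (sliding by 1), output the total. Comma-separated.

13, 14, 25, 13, 7, 21, 20, 12, 10, 2, 11, 18, 15

Sliding a size-4 window across the 16 values:
[-3, -7, 12, 11] → sum 13
[-7, 12, 11, -2] → sum 14
[12, 11, -2, 4] → sum 25
[11, -2, 4, 0] → sum 13
[-2, 4, 0, 5] → sum 7
[4, 0, 5, 12] → sum 21
[0, 5, 12, 3] → sum 20
[5, 12, 3, -8] → sum 12
[12, 3, -8, 3] → sum 10
[3, -8, 3, 4] → sum 2
[-8, 3, 4, 12] → sum 11
[3, 4, 12, -1] → sum 18
[4, 12, -1, 0] → sum 15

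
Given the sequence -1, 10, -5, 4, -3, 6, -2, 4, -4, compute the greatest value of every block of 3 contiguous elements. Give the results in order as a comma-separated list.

10, 10, 4, 6, 6, 6, 4

Sliding a size-3 window across the 9 values:
(-1, 10, -5) → max 10
(10, -5, 4) → max 10
(-5, 4, -3) → max 4
(4, -3, 6) → max 6
(-3, 6, -2) → max 6
(6, -2, 4) → max 6
(-2, 4, -4) → max 4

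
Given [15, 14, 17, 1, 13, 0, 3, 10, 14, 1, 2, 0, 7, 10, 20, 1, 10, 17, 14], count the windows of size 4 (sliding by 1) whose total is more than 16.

(15, 14, 17, 1) → sum 47  > 16 ✓
(14, 17, 1, 13) → sum 45  > 16 ✓
(17, 1, 13, 0) → sum 31  > 16 ✓
(1, 13, 0, 3) → sum 17  > 16 ✓
(13, 0, 3, 10) → sum 26  > 16 ✓
(0, 3, 10, 14) → sum 27  > 16 ✓
(3, 10, 14, 1) → sum 28  > 16 ✓
(10, 14, 1, 2) → sum 27  > 16 ✓
(14, 1, 2, 0) → sum 17  > 16 ✓
(1, 2, 0, 7) → sum 10
(2, 0, 7, 10) → sum 19  > 16 ✓
(0, 7, 10, 20) → sum 37  > 16 ✓
(7, 10, 20, 1) → sum 38  > 16 ✓
(10, 20, 1, 10) → sum 41  > 16 ✓
(20, 1, 10, 17) → sum 48  > 16 ✓
(1, 10, 17, 14) → sum 42  > 16 ✓
15 windows satisfy the condition.

15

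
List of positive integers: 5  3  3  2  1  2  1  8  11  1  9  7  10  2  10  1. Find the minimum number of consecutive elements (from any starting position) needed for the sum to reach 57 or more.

add 5: running sum 5 < 57
add 3: running sum 8 < 57
add 3: running sum 11 < 57
add 2: running sum 13 < 57
add 1: running sum 14 < 57
add 2: running sum 16 < 57
add 1: running sum 17 < 57
add 8: running sum 25 < 57
add 11: running sum 36 < 57
add 1: running sum 37 < 57
add 9: running sum 46 < 57
add 7: running sum 53 < 57
end 12: [3, 3, 2, 1, 2, 1, 8, 11, 1, 9, 7, 10] sum 58, len 12
end 13: [3, 2, 1, 2, 1, 8, 11, 1, 9, 7, 10, 2] sum 57, len 12
end 14: [8, 11, 1, 9, 7, 10, 2, 10] sum 58, len 8
end 15: [8, 11, 1, 9, 7, 10, 2, 10, 1] sum 59, len 9
Shortest qualifying length: 8.

8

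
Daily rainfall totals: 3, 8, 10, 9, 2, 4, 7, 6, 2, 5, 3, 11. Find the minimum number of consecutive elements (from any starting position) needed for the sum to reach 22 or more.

add 3: running sum 3 < 22
add 8: running sum 11 < 22
add 10: running sum 21 < 22
add 9: shortest ending here [8, 10, 9] sum 27, len 3
add 2: shortest ending here [8, 10, 9, 2] sum 29, len 4
add 4: shortest ending here [10, 9, 2, 4] sum 25, len 4
add 7: shortest ending here [9, 2, 4, 7] sum 22, len 4
add 6: shortest ending here [9, 2, 4, 7, 6] sum 28, len 5
add 2: shortest ending here [9, 2, 4, 7, 6, 2] sum 30, len 6
add 5: shortest ending here [4, 7, 6, 2, 5] sum 24, len 5
add 3: shortest ending here [7, 6, 2, 5, 3] sum 23, len 5
add 11: shortest ending here [6, 2, 5, 3, 11] sum 27, len 5
Shortest qualifying length: 3.

3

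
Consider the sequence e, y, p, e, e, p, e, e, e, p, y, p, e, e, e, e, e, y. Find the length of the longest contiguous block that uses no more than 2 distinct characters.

8

add e: window [e] (1 distinct), len 1
add y: window [e, y] (2 distinct), len 2
add p: window [y, p] (2 distinct), len 2
add e: window [p, e] (2 distinct), len 2
add e: window [p, e, e] (2 distinct), len 3
add p: window [p, e, e, p] (2 distinct), len 4
add e: window [p, e, e, p, e] (2 distinct), len 5
add e: window [p, e, e, p, e, e] (2 distinct), len 6
add e: window [p, e, e, p, e, e, e] (2 distinct), len 7
add p: window [p, e, e, p, e, e, e, p] (2 distinct), len 8
add y: window [p, y] (2 distinct), len 2
add p: window [p, y, p] (2 distinct), len 3
add e: window [p, e] (2 distinct), len 2
add e: window [p, e, e] (2 distinct), len 3
add e: window [p, e, e, e] (2 distinct), len 4
add e: window [p, e, e, e, e] (2 distinct), len 5
add e: window [p, e, e, e, e, e] (2 distinct), len 6
add y: window [e, e, e, e, e, y] (2 distinct), len 6
Longest length with ≤2 distinct: 8.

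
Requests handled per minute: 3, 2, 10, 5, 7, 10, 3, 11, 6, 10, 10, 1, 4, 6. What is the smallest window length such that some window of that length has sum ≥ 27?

3

add 3: running sum 3 < 27
add 2: running sum 5 < 27
add 10: running sum 15 < 27
add 5: running sum 20 < 27
end 4: [3, 2, 10, 5, 7] sum 27, len 5
end 5: [10, 5, 7, 10] sum 32, len 4
end 6: [10, 5, 7, 10, 3] sum 35, len 5
end 7: [7, 10, 3, 11] sum 31, len 4
end 8: [10, 3, 11, 6] sum 30, len 4
end 9: [11, 6, 10] sum 27, len 3
end 10: [11, 6, 10, 10] sum 37, len 4
end 11: [6, 10, 10, 1] sum 27, len 4
end 12: [6, 10, 10, 1, 4] sum 31, len 5
end 13: [10, 10, 1, 4, 6] sum 31, len 5
Shortest qualifying length: 3.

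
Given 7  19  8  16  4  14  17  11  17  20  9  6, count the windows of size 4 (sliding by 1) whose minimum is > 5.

7 19 8 16 → min 7  > 5 ✓
19 8 16 4 → min 4
8 16 4 14 → min 4
16 4 14 17 → min 4
4 14 17 11 → min 4
14 17 11 17 → min 11  > 5 ✓
17 11 17 20 → min 11  > 5 ✓
11 17 20 9 → min 9  > 5 ✓
17 20 9 6 → min 6  > 5 ✓
5 windows satisfy the condition.

5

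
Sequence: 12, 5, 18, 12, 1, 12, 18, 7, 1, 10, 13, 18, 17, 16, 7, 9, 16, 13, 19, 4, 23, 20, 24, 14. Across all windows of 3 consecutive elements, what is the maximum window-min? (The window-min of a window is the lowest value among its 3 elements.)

20

Each size-3 window and its min:
12 5 18 → min 5
5 18 12 → min 5
18 12 1 → min 1
12 1 12 → min 1
1 12 18 → min 1
12 18 7 → min 7
18 7 1 → min 1
7 1 10 → min 1
1 10 13 → min 1
10 13 18 → min 10
13 18 17 → min 13
18 17 16 → min 16
17 16 7 → min 7
16 7 9 → min 7
7 9 16 → min 7
9 16 13 → min 9
16 13 19 → min 13
13 19 4 → min 4
19 4 23 → min 4
4 23 20 → min 4
23 20 24 → min 20
20 24 14 → min 14
Maximum of these is 20.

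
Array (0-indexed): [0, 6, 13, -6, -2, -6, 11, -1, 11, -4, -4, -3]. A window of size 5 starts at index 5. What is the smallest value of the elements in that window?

Elements at indices 5..9: -6, 11, -1, 11, -4
min(-6, 11, -1, 11, -4) = -6

-6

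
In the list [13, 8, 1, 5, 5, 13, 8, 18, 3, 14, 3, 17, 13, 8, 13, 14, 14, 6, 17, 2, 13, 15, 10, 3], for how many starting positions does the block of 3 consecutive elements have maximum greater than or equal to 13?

20

(13, 8, 1) → max 13  ≥ 13 ✓
(8, 1, 5) → max 8
(1, 5, 5) → max 5
(5, 5, 13) → max 13  ≥ 13 ✓
(5, 13, 8) → max 13  ≥ 13 ✓
(13, 8, 18) → max 18  ≥ 13 ✓
(8, 18, 3) → max 18  ≥ 13 ✓
(18, 3, 14) → max 18  ≥ 13 ✓
(3, 14, 3) → max 14  ≥ 13 ✓
(14, 3, 17) → max 17  ≥ 13 ✓
(3, 17, 13) → max 17  ≥ 13 ✓
(17, 13, 8) → max 17  ≥ 13 ✓
(13, 8, 13) → max 13  ≥ 13 ✓
(8, 13, 14) → max 14  ≥ 13 ✓
(13, 14, 14) → max 14  ≥ 13 ✓
(14, 14, 6) → max 14  ≥ 13 ✓
(14, 6, 17) → max 17  ≥ 13 ✓
(6, 17, 2) → max 17  ≥ 13 ✓
(17, 2, 13) → max 17  ≥ 13 ✓
(2, 13, 15) → max 15  ≥ 13 ✓
(13, 15, 10) → max 15  ≥ 13 ✓
(15, 10, 3) → max 15  ≥ 13 ✓
20 windows satisfy the condition.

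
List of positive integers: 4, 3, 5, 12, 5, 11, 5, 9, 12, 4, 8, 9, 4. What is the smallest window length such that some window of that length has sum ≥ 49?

6

add 4: running sum 4 < 49
add 3: running sum 7 < 49
add 5: running sum 12 < 49
add 12: running sum 24 < 49
add 5: running sum 29 < 49
add 11: running sum 40 < 49
add 5: running sum 45 < 49
end 7: [3, 5, 12, 5, 11, 5, 9] sum 50, len 7
end 8: [12, 5, 11, 5, 9, 12] sum 54, len 6
end 9: [12, 5, 11, 5, 9, 12, 4] sum 58, len 7
end 10: [11, 5, 9, 12, 4, 8] sum 49, len 6
end 11: [11, 5, 9, 12, 4, 8, 9] sum 58, len 7
end 12: [5, 9, 12, 4, 8, 9, 4] sum 51, len 7
Shortest qualifying length: 6.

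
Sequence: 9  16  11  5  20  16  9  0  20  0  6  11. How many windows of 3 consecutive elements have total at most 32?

6

9 16 11 → sum 36
16 11 5 → sum 32  ≤ 32 ✓
11 5 20 → sum 36
5 20 16 → sum 41
20 16 9 → sum 45
16 9 0 → sum 25  ≤ 32 ✓
9 0 20 → sum 29  ≤ 32 ✓
0 20 0 → sum 20  ≤ 32 ✓
20 0 6 → sum 26  ≤ 32 ✓
0 6 11 → sum 17  ≤ 32 ✓
6 windows satisfy the condition.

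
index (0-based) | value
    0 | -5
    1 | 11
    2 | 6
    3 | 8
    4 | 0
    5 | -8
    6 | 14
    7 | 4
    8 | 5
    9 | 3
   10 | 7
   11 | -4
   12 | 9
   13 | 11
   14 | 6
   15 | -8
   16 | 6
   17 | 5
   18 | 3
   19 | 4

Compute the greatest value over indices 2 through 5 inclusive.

Elements at indices 2..5: 6, 8, 0, -8
max(6, 8, 0, -8) = 8

8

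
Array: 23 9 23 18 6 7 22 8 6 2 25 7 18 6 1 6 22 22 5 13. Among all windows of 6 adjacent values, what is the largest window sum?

[23, 9, 23, 18, 6, 7] → sum 86
[9, 23, 18, 6, 7, 22] → sum 85
[23, 18, 6, 7, 22, 8] → sum 84
[18, 6, 7, 22, 8, 6] → sum 67
[6, 7, 22, 8, 6, 2] → sum 51
[7, 22, 8, 6, 2, 25] → sum 70
[22, 8, 6, 2, 25, 7] → sum 70
[8, 6, 2, 25, 7, 18] → sum 66
[6, 2, 25, 7, 18, 6] → sum 64
[2, 25, 7, 18, 6, 1] → sum 59
[25, 7, 18, 6, 1, 6] → sum 63
[7, 18, 6, 1, 6, 22] → sum 60
[18, 6, 1, 6, 22, 22] → sum 75
[6, 1, 6, 22, 22, 5] → sum 62
[1, 6, 22, 22, 5, 13] → sum 69
Largest of these is 86.

86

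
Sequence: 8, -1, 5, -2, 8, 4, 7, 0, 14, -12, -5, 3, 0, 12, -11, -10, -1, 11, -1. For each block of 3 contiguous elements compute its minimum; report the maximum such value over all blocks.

(8, -1, 5) → min -1
(-1, 5, -2) → min -2
(5, -2, 8) → min -2
(-2, 8, 4) → min -2
(8, 4, 7) → min 4
(4, 7, 0) → min 0
(7, 0, 14) → min 0
(0, 14, -12) → min -12
(14, -12, -5) → min -12
(-12, -5, 3) → min -12
(-5, 3, 0) → min -5
(3, 0, 12) → min 0
(0, 12, -11) → min -11
(12, -11, -10) → min -11
(-11, -10, -1) → min -11
(-10, -1, 11) → min -10
(-1, 11, -1) → min -1
Maximum of these is 4.

4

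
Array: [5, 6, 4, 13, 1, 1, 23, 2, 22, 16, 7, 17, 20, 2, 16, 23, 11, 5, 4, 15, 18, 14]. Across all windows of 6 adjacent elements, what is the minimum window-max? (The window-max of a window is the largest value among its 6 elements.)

[5, 6, 4, 13, 1, 1] → max 13
[6, 4, 13, 1, 1, 23] → max 23
[4, 13, 1, 1, 23, 2] → max 23
[13, 1, 1, 23, 2, 22] → max 23
[1, 1, 23, 2, 22, 16] → max 23
[1, 23, 2, 22, 16, 7] → max 23
[23, 2, 22, 16, 7, 17] → max 23
[2, 22, 16, 7, 17, 20] → max 22
[22, 16, 7, 17, 20, 2] → max 22
[16, 7, 17, 20, 2, 16] → max 20
[7, 17, 20, 2, 16, 23] → max 23
[17, 20, 2, 16, 23, 11] → max 23
[20, 2, 16, 23, 11, 5] → max 23
[2, 16, 23, 11, 5, 4] → max 23
[16, 23, 11, 5, 4, 15] → max 23
[23, 11, 5, 4, 15, 18] → max 23
[11, 5, 4, 15, 18, 14] → max 18
Minimum of these is 13.

13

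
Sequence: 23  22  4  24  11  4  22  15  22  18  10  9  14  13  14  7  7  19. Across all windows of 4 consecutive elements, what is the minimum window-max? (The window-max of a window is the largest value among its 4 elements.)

14

(23, 22, 4, 24) → max 24
(22, 4, 24, 11) → max 24
(4, 24, 11, 4) → max 24
(24, 11, 4, 22) → max 24
(11, 4, 22, 15) → max 22
(4, 22, 15, 22) → max 22
(22, 15, 22, 18) → max 22
(15, 22, 18, 10) → max 22
(22, 18, 10, 9) → max 22
(18, 10, 9, 14) → max 18
(10, 9, 14, 13) → max 14
(9, 14, 13, 14) → max 14
(14, 13, 14, 7) → max 14
(13, 14, 7, 7) → max 14
(14, 7, 7, 19) → max 19
Minimum of these is 14.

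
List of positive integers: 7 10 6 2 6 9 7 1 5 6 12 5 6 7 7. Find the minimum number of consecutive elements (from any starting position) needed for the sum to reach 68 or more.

Extend right; whenever the sum reaches 68, record the length and shrink from the left:
add 7: running sum 7 < 68
add 10: running sum 17 < 68
add 6: running sum 23 < 68
add 2: running sum 25 < 68
add 6: running sum 31 < 68
add 9: running sum 40 < 68
add 7: running sum 47 < 68
add 1: running sum 48 < 68
add 5: running sum 53 < 68
add 6: running sum 59 < 68
end 10: [7, 10, 6, 2, 6, 9, 7, 1, 5, 6, 12] sum 71, len 11
end 11: [10, 6, 2, 6, 9, 7, 1, 5, 6, 12, 5] sum 69, len 11
end 12: [10, 6, 2, 6, 9, 7, 1, 5, 6, 12, 5, 6] sum 75, len 12
end 13: [6, 2, 6, 9, 7, 1, 5, 6, 12, 5, 6, 7] sum 72, len 12
end 14: [6, 9, 7, 1, 5, 6, 12, 5, 6, 7, 7] sum 71, len 11
Shortest qualifying length: 11.

11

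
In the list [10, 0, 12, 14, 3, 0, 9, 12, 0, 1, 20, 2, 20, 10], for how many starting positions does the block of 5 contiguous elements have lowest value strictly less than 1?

9

(10, 0, 12, 14, 3) → min 0  < 1 ✓
(0, 12, 14, 3, 0) → min 0  < 1 ✓
(12, 14, 3, 0, 9) → min 0  < 1 ✓
(14, 3, 0, 9, 12) → min 0  < 1 ✓
(3, 0, 9, 12, 0) → min 0  < 1 ✓
(0, 9, 12, 0, 1) → min 0  < 1 ✓
(9, 12, 0, 1, 20) → min 0  < 1 ✓
(12, 0, 1, 20, 2) → min 0  < 1 ✓
(0, 1, 20, 2, 20) → min 0  < 1 ✓
(1, 20, 2, 20, 10) → min 1
9 windows satisfy the condition.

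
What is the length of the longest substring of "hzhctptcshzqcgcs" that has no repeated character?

add h: [h] len 1
add z: [h, z] len 2
add h (repeat h, move left end past it): [z, h] len 2
add c: [z, h, c] len 3
add t: [z, h, c, t] len 4
add p: [z, h, c, t, p] len 5
add t (repeat t, move left end past it): [p, t] len 2
add c: [p, t, c] len 3
add s: [p, t, c, s] len 4
add h: [p, t, c, s, h] len 5
add z: [p, t, c, s, h, z] len 6
add q: [p, t, c, s, h, z, q] len 7
add c (repeat c, move left end past it): [s, h, z, q, c] len 5
add g: [s, h, z, q, c, g] len 6
add c (repeat c, move left end past it): [g, c] len 2
add s: [g, c, s] len 3
Longest all-distinct length: 7.

7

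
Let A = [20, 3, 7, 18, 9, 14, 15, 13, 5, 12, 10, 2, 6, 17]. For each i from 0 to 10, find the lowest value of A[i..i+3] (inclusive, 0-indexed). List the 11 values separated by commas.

Sliding a size-4 window across the 14 values:
[20, 3, 7, 18] → min 3
[3, 7, 18, 9] → min 3
[7, 18, 9, 14] → min 7
[18, 9, 14, 15] → min 9
[9, 14, 15, 13] → min 9
[14, 15, 13, 5] → min 5
[15, 13, 5, 12] → min 5
[13, 5, 12, 10] → min 5
[5, 12, 10, 2] → min 2
[12, 10, 2, 6] → min 2
[10, 2, 6, 17] → min 2

3, 3, 7, 9, 9, 5, 5, 5, 2, 2, 2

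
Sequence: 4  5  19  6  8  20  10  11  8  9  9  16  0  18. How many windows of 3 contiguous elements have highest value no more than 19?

9

4 5 19 → max 19  ≤ 19 ✓
5 19 6 → max 19  ≤ 19 ✓
19 6 8 → max 19  ≤ 19 ✓
6 8 20 → max 20
8 20 10 → max 20
20 10 11 → max 20
10 11 8 → max 11  ≤ 19 ✓
11 8 9 → max 11  ≤ 19 ✓
8 9 9 → max 9  ≤ 19 ✓
9 9 16 → max 16  ≤ 19 ✓
9 16 0 → max 16  ≤ 19 ✓
16 0 18 → max 18  ≤ 19 ✓
9 windows satisfy the condition.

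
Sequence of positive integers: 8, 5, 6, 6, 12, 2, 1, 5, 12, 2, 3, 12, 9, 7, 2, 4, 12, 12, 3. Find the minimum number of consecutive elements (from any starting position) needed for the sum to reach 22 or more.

2

Extend right; whenever the sum reaches 22, record the length and shrink from the left:
add 8: running sum 8 < 22
add 5: running sum 13 < 22
add 6: running sum 19 < 22
add 6: shortest ending here [8, 5, 6, 6] sum 25, len 4
add 12: shortest ending here [6, 6, 12] sum 24, len 3
add 2: shortest ending here [6, 6, 12, 2] sum 26, len 4
add 1: shortest ending here [6, 6, 12, 2, 1] sum 27, len 5
add 5: shortest ending here [6, 12, 2, 1, 5] sum 26, len 5
add 12: shortest ending here [12, 2, 1, 5, 12] sum 32, len 5
add 2: shortest ending here [2, 1, 5, 12, 2] sum 22, len 5
add 3: shortest ending here [5, 12, 2, 3] sum 22, len 4
add 12: shortest ending here [12, 2, 3, 12] sum 29, len 4
add 9: shortest ending here [3, 12, 9] sum 24, len 3
add 7: shortest ending here [12, 9, 7] sum 28, len 3
add 2: shortest ending here [12, 9, 7, 2] sum 30, len 4
add 4: shortest ending here [9, 7, 2, 4] sum 22, len 4
add 12: shortest ending here [7, 2, 4, 12] sum 25, len 4
add 12: shortest ending here [12, 12] sum 24, len 2
add 3: shortest ending here [12, 12, 3] sum 27, len 3
Shortest qualifying length: 2.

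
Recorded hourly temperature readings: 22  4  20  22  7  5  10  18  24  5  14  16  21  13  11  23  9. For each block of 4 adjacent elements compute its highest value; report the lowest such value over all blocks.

18

22 4 20 22 → max 22
4 20 22 7 → max 22
20 22 7 5 → max 22
22 7 5 10 → max 22
7 5 10 18 → max 18
5 10 18 24 → max 24
10 18 24 5 → max 24
18 24 5 14 → max 24
24 5 14 16 → max 24
5 14 16 21 → max 21
14 16 21 13 → max 21
16 21 13 11 → max 21
21 13 11 23 → max 23
13 11 23 9 → max 23
Lowest of these is 18.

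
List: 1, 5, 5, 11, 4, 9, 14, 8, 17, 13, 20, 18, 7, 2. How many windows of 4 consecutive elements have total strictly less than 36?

4

[1, 5, 5, 11] → sum 22  < 36 ✓
[5, 5, 11, 4] → sum 25  < 36 ✓
[5, 11, 4, 9] → sum 29  < 36 ✓
[11, 4, 9, 14] → sum 38
[4, 9, 14, 8] → sum 35  < 36 ✓
[9, 14, 8, 17] → sum 48
[14, 8, 17, 13] → sum 52
[8, 17, 13, 20] → sum 58
[17, 13, 20, 18] → sum 68
[13, 20, 18, 7] → sum 58
[20, 18, 7, 2] → sum 47
4 windows satisfy the condition.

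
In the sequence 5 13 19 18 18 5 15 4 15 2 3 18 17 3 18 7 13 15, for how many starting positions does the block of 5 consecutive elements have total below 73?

11

(5, 13, 19, 18, 18) → sum 73
(13, 19, 18, 18, 5) → sum 73
(19, 18, 18, 5, 15) → sum 75
(18, 18, 5, 15, 4) → sum 60  < 73 ✓
(18, 5, 15, 4, 15) → sum 57  < 73 ✓
(5, 15, 4, 15, 2) → sum 41  < 73 ✓
(15, 4, 15, 2, 3) → sum 39  < 73 ✓
(4, 15, 2, 3, 18) → sum 42  < 73 ✓
(15, 2, 3, 18, 17) → sum 55  < 73 ✓
(2, 3, 18, 17, 3) → sum 43  < 73 ✓
(3, 18, 17, 3, 18) → sum 59  < 73 ✓
(18, 17, 3, 18, 7) → sum 63  < 73 ✓
(17, 3, 18, 7, 13) → sum 58  < 73 ✓
(3, 18, 7, 13, 15) → sum 56  < 73 ✓
11 windows satisfy the condition.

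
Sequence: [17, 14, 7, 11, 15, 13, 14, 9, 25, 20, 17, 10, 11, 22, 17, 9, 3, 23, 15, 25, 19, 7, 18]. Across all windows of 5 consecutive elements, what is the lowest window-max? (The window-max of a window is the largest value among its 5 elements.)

(17, 14, 7, 11, 15) → max 17
(14, 7, 11, 15, 13) → max 15
(7, 11, 15, 13, 14) → max 15
(11, 15, 13, 14, 9) → max 15
(15, 13, 14, 9, 25) → max 25
(13, 14, 9, 25, 20) → max 25
(14, 9, 25, 20, 17) → max 25
(9, 25, 20, 17, 10) → max 25
(25, 20, 17, 10, 11) → max 25
(20, 17, 10, 11, 22) → max 22
(17, 10, 11, 22, 17) → max 22
(10, 11, 22, 17, 9) → max 22
(11, 22, 17, 9, 3) → max 22
(22, 17, 9, 3, 23) → max 23
(17, 9, 3, 23, 15) → max 23
(9, 3, 23, 15, 25) → max 25
(3, 23, 15, 25, 19) → max 25
(23, 15, 25, 19, 7) → max 25
(15, 25, 19, 7, 18) → max 25
Lowest of these is 15.

15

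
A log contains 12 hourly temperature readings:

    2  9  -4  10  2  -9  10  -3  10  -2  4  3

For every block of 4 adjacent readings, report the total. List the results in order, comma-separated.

17, 17, -1, 13, 0, 8, 15, 9, 15

2 9 -4 10 → sum 17
9 -4 10 2 → sum 17
-4 10 2 -9 → sum -1
10 2 -9 10 → sum 13
2 -9 10 -3 → sum 0
-9 10 -3 10 → sum 8
10 -3 10 -2 → sum 15
-3 10 -2 4 → sum 9
10 -2 4 3 → sum 15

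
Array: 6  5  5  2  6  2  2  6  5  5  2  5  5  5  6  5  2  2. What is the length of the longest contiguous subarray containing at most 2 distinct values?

6

Extend right; when distinct count exceeds 2, shrink from the left:
add 6: window [6] (1 distinct), len 1
add 5: window [6, 5] (2 distinct), len 2
add 5: window [6, 5, 5] (2 distinct), len 3
add 2: window [5, 5, 2] (2 distinct), len 3
add 6: window [2, 6] (2 distinct), len 2
add 2: window [2, 6, 2] (2 distinct), len 3
add 2: window [2, 6, 2, 2] (2 distinct), len 4
add 6: window [2, 6, 2, 2, 6] (2 distinct), len 5
add 5: window [6, 5] (2 distinct), len 2
add 5: window [6, 5, 5] (2 distinct), len 3
add 2: window [5, 5, 2] (2 distinct), len 3
add 5: window [5, 5, 2, 5] (2 distinct), len 4
add 5: window [5, 5, 2, 5, 5] (2 distinct), len 5
add 5: window [5, 5, 2, 5, 5, 5] (2 distinct), len 6
add 6: window [5, 5, 5, 6] (2 distinct), len 4
add 5: window [5, 5, 5, 6, 5] (2 distinct), len 5
add 2: window [5, 2] (2 distinct), len 2
add 2: window [5, 2, 2] (2 distinct), len 3
Longest length with ≤2 distinct: 6.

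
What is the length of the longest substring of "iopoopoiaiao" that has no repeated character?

4

[i] len 1
[i, o] len 2
[i, o, p] len 3
[p, o] len 2
[o] len 1
[o, p] len 2
[p, o] len 2
[p, o, i] len 3
[p, o, i, a] len 4
[a, i] len 2
[i, a] len 2
[i, a, o] len 3
Longest all-distinct length: 4.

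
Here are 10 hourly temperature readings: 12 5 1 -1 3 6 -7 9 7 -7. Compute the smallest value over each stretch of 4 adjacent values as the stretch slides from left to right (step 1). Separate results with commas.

-1, -1, -1, -7, -7, -7, -7

12 5 1 -1 → min -1
5 1 -1 3 → min -1
1 -1 3 6 → min -1
-1 3 6 -7 → min -7
3 6 -7 9 → min -7
6 -7 9 7 → min -7
-7 9 7 -7 → min -7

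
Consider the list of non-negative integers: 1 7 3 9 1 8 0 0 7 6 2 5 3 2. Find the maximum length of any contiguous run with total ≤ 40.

10

add 1: [1] sum 1, len 1
add 7: [1, 7] sum 8, len 2
add 3: [1, 7, 3] sum 11, len 3
add 9: [1, 7, 3, 9] sum 20, len 4
add 1: [1, 7, 3, 9, 1] sum 21, len 5
add 8: [1, 7, 3, 9, 1, 8] sum 29, len 6
add 0: [1, 7, 3, 9, 1, 8, 0] sum 29, len 7
add 0: [1, 7, 3, 9, 1, 8, 0, 0] sum 29, len 8
add 7: [1, 7, 3, 9, 1, 8, 0, 0, 7] sum 36, len 9
add 6: [3, 9, 1, 8, 0, 0, 7, 6] sum 34, len 8
add 2: [3, 9, 1, 8, 0, 0, 7, 6, 2] sum 36, len 9
add 5: [9, 1, 8, 0, 0, 7, 6, 2, 5] sum 38, len 9
add 3: [1, 8, 0, 0, 7, 6, 2, 5, 3] sum 32, len 9
add 2: [1, 8, 0, 0, 7, 6, 2, 5, 3, 2] sum 34, len 10
Longest length seen: 10.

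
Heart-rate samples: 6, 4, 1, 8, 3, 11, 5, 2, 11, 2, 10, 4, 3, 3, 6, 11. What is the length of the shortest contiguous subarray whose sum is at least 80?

14

Extend right; whenever the sum reaches 80, record the length and shrink from the left:
add 6: running sum 6 < 80
add 4: running sum 10 < 80
add 1: running sum 11 < 80
add 8: running sum 19 < 80
add 3: running sum 22 < 80
add 11: running sum 33 < 80
add 5: running sum 38 < 80
add 2: running sum 40 < 80
add 11: running sum 51 < 80
add 2: running sum 53 < 80
add 10: running sum 63 < 80
add 4: running sum 67 < 80
add 3: running sum 70 < 80
add 3: running sum 73 < 80
add 6: running sum 79 < 80
end 15: [1, 8, 3, 11, 5, 2, 11, 2, 10, 4, 3, 3, 6, 11] sum 80, len 14
Shortest qualifying length: 14.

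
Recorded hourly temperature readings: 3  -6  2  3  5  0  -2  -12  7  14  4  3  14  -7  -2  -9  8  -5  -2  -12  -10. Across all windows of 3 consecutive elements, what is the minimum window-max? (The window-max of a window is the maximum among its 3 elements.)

[3, -6, 2] → max 3
[-6, 2, 3] → max 3
[2, 3, 5] → max 5
[3, 5, 0] → max 5
[5, 0, -2] → max 5
[0, -2, -12] → max 0
[-2, -12, 7] → max 7
[-12, 7, 14] → max 14
[7, 14, 4] → max 14
[14, 4, 3] → max 14
[4, 3, 14] → max 14
[3, 14, -7] → max 14
[14, -7, -2] → max 14
[-7, -2, -9] → max -2
[-2, -9, 8] → max 8
[-9, 8, -5] → max 8
[8, -5, -2] → max 8
[-5, -2, -12] → max -2
[-2, -12, -10] → max -2
Minimum of these is -2.

-2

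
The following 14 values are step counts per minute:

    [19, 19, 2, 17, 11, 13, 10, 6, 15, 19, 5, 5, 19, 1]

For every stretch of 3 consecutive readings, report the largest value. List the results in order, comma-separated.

19, 19, 17, 17, 13, 13, 15, 19, 19, 19, 19, 19

(19, 19, 2) → max 19
(19, 2, 17) → max 19
(2, 17, 11) → max 17
(17, 11, 13) → max 17
(11, 13, 10) → max 13
(13, 10, 6) → max 13
(10, 6, 15) → max 15
(6, 15, 19) → max 19
(15, 19, 5) → max 19
(19, 5, 5) → max 19
(5, 5, 19) → max 19
(5, 19, 1) → max 19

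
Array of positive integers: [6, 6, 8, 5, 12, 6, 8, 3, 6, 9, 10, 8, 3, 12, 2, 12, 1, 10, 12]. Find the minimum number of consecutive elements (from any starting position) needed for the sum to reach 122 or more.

17

Extend right; whenever the sum reaches 122, record the length and shrink from the left:
add 6: running sum 6 < 122
add 6: running sum 12 < 122
add 8: running sum 20 < 122
add 5: running sum 25 < 122
add 12: running sum 37 < 122
add 6: running sum 43 < 122
add 8: running sum 51 < 122
add 3: running sum 54 < 122
add 6: running sum 60 < 122
add 9: running sum 69 < 122
add 10: running sum 79 < 122
add 8: running sum 87 < 122
add 3: running sum 90 < 122
add 12: running sum 102 < 122
add 2: running sum 104 < 122
add 12: running sum 116 < 122
add 1: running sum 117 < 122
end 17: [6, 6, 8, 5, 12, 6, 8, 3, 6, 9, 10, 8, 3, 12, 2, 12, 1, 10] sum 127, len 18
end 18: [8, 5, 12, 6, 8, 3, 6, 9, 10, 8, 3, 12, 2, 12, 1, 10, 12] sum 127, len 17
Shortest qualifying length: 17.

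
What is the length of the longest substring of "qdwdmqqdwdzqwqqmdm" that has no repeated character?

4

[q] len 1
[q, d] len 2
[q, d, w] len 3
[w, d] len 2
[w, d, m] len 3
[w, d, m, q] len 4
[q] len 1
[q, d] len 2
[q, d, w] len 3
[w, d] len 2
[w, d, z] len 3
[w, d, z, q] len 4
[d, z, q, w] len 4
[w, q] len 2
[q] len 1
[q, m] len 2
[q, m, d] len 3
[d, m] len 2
Longest all-distinct length: 4.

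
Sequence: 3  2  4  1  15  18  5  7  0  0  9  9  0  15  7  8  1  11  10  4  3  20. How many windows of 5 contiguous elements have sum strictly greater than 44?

3

3 2 4 1 15 → sum 25
2 4 1 15 18 → sum 40
4 1 15 18 5 → sum 43
1 15 18 5 7 → sum 46  > 44 ✓
15 18 5 7 0 → sum 45  > 44 ✓
18 5 7 0 0 → sum 30
5 7 0 0 9 → sum 21
7 0 0 9 9 → sum 25
0 0 9 9 0 → sum 18
0 9 9 0 15 → sum 33
9 9 0 15 7 → sum 40
9 0 15 7 8 → sum 39
0 15 7 8 1 → sum 31
15 7 8 1 11 → sum 42
7 8 1 11 10 → sum 37
8 1 11 10 4 → sum 34
1 11 10 4 3 → sum 29
11 10 4 3 20 → sum 48  > 44 ✓
3 windows satisfy the condition.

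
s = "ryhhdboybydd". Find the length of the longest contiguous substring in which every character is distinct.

5

add r: [r] len 1
add y: [r, y] len 2
add h: [r, y, h] len 3
add h (repeat h, move left end past it): [h] len 1
add d: [h, d] len 2
add b: [h, d, b] len 3
add o: [h, d, b, o] len 4
add y: [h, d, b, o, y] len 5
add b (repeat b, move left end past it): [o, y, b] len 3
add y (repeat y, move left end past it): [b, y] len 2
add d: [b, y, d] len 3
add d (repeat d, move left end past it): [d] len 1
Longest all-distinct length: 5.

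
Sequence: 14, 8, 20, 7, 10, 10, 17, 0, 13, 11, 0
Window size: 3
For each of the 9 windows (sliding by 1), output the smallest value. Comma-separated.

8, 7, 7, 7, 10, 0, 0, 0, 0

(14, 8, 20) → min 8
(8, 20, 7) → min 7
(20, 7, 10) → min 7
(7, 10, 10) → min 7
(10, 10, 17) → min 10
(10, 17, 0) → min 0
(17, 0, 13) → min 0
(0, 13, 11) → min 0
(13, 11, 0) → min 0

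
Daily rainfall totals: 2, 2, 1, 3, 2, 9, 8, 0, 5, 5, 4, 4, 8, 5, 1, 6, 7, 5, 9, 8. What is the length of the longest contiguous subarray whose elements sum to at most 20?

6

[2] sum 2 len 1
[2, 2] sum 4 len 2
[2, 2, 1] sum 5 len 3
[2, 2, 1, 3] sum 8 len 4
[2, 2, 1, 3, 2] sum 10 len 5
[2, 2, 1, 3, 2, 9] sum 19 len 6
[2, 9, 8] sum 19 len 3
[2, 9, 8, 0] sum 19 len 4
[8, 0, 5] sum 13 len 3
[8, 0, 5, 5] sum 18 len 4
[0, 5, 5, 4] sum 14 len 4
[0, 5, 5, 4, 4] sum 18 len 5
[4, 4, 8] sum 16 len 3
[4, 8, 5] sum 17 len 3
[4, 8, 5, 1] sum 18 len 4
[8, 5, 1, 6] sum 20 len 4
[5, 1, 6, 7] sum 19 len 4
[1, 6, 7, 5] sum 19 len 4
[5, 9] sum 14 len 2
[9, 8] sum 17 len 2
Longest length seen: 6.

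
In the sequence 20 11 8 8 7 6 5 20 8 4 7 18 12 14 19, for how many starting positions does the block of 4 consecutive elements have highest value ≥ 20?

[20, 11, 8, 8] → max 20  ≥ 20 ✓
[11, 8, 8, 7] → max 11
[8, 8, 7, 6] → max 8
[8, 7, 6, 5] → max 8
[7, 6, 5, 20] → max 20  ≥ 20 ✓
[6, 5, 20, 8] → max 20  ≥ 20 ✓
[5, 20, 8, 4] → max 20  ≥ 20 ✓
[20, 8, 4, 7] → max 20  ≥ 20 ✓
[8, 4, 7, 18] → max 18
[4, 7, 18, 12] → max 18
[7, 18, 12, 14] → max 18
[18, 12, 14, 19] → max 19
5 windows satisfy the condition.

5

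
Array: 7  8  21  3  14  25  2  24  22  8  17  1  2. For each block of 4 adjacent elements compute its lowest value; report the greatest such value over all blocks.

8

Window mins for each of the 10 positions:
7 8 21 3 → min 3
8 21 3 14 → min 3
21 3 14 25 → min 3
3 14 25 2 → min 2
14 25 2 24 → min 2
25 2 24 22 → min 2
2 24 22 8 → min 2
24 22 8 17 → min 8
22 8 17 1 → min 1
8 17 1 2 → min 1
Greatest of these is 8.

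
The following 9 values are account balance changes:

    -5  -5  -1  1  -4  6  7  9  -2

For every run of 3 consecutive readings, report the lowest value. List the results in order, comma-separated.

-5 -5 -1 → min -5
-5 -1 1 → min -5
-1 1 -4 → min -4
1 -4 6 → min -4
-4 6 7 → min -4
6 7 9 → min 6
7 9 -2 → min -2

-5, -5, -4, -4, -4, 6, -2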